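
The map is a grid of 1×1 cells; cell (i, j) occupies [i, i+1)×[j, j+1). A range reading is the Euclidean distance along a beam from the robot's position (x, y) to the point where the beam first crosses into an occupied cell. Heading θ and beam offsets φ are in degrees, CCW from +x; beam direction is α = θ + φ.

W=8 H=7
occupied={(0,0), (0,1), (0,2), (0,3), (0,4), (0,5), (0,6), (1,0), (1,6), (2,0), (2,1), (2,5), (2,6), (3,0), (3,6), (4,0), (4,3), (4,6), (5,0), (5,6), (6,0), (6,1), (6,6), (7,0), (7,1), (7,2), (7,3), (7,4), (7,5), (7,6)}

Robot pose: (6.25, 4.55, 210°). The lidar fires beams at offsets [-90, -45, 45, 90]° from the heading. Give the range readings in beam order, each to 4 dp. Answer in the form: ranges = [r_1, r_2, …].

ranges = [1.6743, 3.3646, 3.6752, 1.5000]

beam 1: φ=-90°, α=120°
  dir = (cos 120°, sin 120°) = (-0.5000, 0.8660); from cell (6,4)
  next x-line at t=0.5000, next y-line at t=0.5196; Δt_x=2.0000, Δt_y=1.1547
    x: enter (5,4) at t=0.5000
    y: enter (5,5) at t=0.5196
    y: enter (5,6) at t=1.6743 ← occupied
  → r_1 = 1.6743
beam 2: φ=-45°, α=165°
  dir = (cos 165°, sin 165°) = (-0.9659, 0.2588); from cell (6,4)
  next x-line at t=0.2588, next y-line at t=1.7387; Δt_x=1.0353, Δt_y=3.8637
    x: enter (5,4) at t=0.2588
    x: enter (4,4) at t=1.2941
    y: enter (4,5) at t=1.7387
    x: enter (3,5) at t=2.3294
    x: enter (2,5) at t=3.3646 ← occupied
  → r_2 = 3.3646
beam 3: φ=45°, α=255°
  dir = (cos 255°, sin 255°) = (-0.2588, -0.9659); from cell (6,4)
  next x-line at t=0.9659, next y-line at t=0.5694; Δt_x=3.8637, Δt_y=1.0353
    y: enter (6,3) at t=0.5694
    x: enter (5,3) at t=0.9659
    y: enter (5,2) at t=1.6047
    y: enter (5,1) at t=2.6400
    y: enter (5,0) at t=3.6752 ← occupied
  → r_3 = 3.6752
beam 4: φ=90°, α=300°
  dir = (cos 300°, sin 300°) = (0.5000, -0.8660); from cell (6,4)
  next x-line at t=1.5000, next y-line at t=0.6351; Δt_x=2.0000, Δt_y=1.1547
    y: enter (6,3) at t=0.6351
    x: enter (7,3) at t=1.5000 ← occupied
  → r_4 = 1.5000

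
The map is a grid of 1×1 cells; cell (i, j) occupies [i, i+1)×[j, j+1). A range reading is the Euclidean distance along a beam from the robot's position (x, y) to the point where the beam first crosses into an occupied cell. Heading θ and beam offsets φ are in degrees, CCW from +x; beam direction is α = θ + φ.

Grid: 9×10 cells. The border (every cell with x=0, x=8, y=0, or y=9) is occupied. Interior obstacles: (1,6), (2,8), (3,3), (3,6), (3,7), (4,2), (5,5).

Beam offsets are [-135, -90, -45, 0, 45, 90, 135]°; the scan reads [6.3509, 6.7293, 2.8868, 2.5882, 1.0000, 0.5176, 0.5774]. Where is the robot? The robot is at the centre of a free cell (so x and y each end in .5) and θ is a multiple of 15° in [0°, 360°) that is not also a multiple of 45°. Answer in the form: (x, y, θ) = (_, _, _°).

(x, y, θ) = (7.5, 3.5, 255°)

Candidates: 49 free-cell centres × 16 headings = 784 poses. Raycast each; keep the one whose scan matches to 4 dp.
  (2.5, 4.5, 105°): beam 1 = 1.0000 ≠ 6.3509 ✗
  (7.5, 2.5, 120°): beam 1 = 0.5176 ≠ 6.3509 ✗
  (5.5, 4.5, 75°): beam 1 = 4.0415 ≠ 6.3509 ✗
  (4.5, 5.5, 105°): beam 1 = 0.5774 ≠ 6.3509 ✗
  (5.5, 6.5, 120°): beam 1 = 2.5882 ≠ 6.3509 ✗
  …
  (7.5, 3.5, 255°): r_1=6.3509, r_2=6.7293, r_3=2.8868, r_4=2.5882, r_5=1.0000, r_6=0.5176, r_7=0.5774 — all match ✓
Unique over the lattice → pose = (7.5, 3.5, 255°).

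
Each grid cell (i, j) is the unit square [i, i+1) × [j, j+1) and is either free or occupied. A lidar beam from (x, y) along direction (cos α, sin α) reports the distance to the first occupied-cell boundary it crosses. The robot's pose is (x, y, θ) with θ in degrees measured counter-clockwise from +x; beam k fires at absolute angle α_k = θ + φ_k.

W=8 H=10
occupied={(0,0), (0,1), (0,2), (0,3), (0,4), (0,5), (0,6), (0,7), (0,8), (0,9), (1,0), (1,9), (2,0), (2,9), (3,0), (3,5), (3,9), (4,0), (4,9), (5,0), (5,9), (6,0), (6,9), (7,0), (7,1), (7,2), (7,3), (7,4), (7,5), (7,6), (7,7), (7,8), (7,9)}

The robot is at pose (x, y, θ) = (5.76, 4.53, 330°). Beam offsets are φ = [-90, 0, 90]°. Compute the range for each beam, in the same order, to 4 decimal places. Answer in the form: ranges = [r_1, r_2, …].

ranges = [4.0761, 1.4318, 2.4800]

beam 1: φ=-90°, α=240°
  dir = (cos 240°, sin 240°) = (-0.5000, -0.8660); from cell (5,4)
  next x-line at t=1.5200, next y-line at t=0.6120; Δt_x=2.0000, Δt_y=1.1547
    y: enter (5,3) at t=0.6120
    x: enter (4,3) at t=1.5200
    y: enter (4,2) at t=1.7667
    y: enter (4,1) at t=2.9214
    x: enter (3,1) at t=3.5200
    y: enter (3,0) at t=4.0761 ← occupied
  → r_1 = 4.0761
beam 2: φ=0°, α=330°
  dir = (cos 330°, sin 330°) = (0.8660, -0.5000); from cell (5,4)
  next x-line at t=0.2771, next y-line at t=1.0600; Δt_x=1.1547, Δt_y=2.0000
    x: enter (6,4) at t=0.2771
    y: enter (6,3) at t=1.0600
    x: enter (7,3) at t=1.4318 ← occupied
  → r_2 = 1.4318
beam 3: φ=90°, α=60°
  dir = (cos 60°, sin 60°) = (0.5000, 0.8660); from cell (5,4)
  next x-line at t=0.4800, next y-line at t=0.5427; Δt_x=2.0000, Δt_y=1.1547
    x: enter (6,4) at t=0.4800
    y: enter (6,5) at t=0.5427
    y: enter (6,6) at t=1.6974
    x: enter (7,6) at t=2.4800 ← occupied
  → r_3 = 2.4800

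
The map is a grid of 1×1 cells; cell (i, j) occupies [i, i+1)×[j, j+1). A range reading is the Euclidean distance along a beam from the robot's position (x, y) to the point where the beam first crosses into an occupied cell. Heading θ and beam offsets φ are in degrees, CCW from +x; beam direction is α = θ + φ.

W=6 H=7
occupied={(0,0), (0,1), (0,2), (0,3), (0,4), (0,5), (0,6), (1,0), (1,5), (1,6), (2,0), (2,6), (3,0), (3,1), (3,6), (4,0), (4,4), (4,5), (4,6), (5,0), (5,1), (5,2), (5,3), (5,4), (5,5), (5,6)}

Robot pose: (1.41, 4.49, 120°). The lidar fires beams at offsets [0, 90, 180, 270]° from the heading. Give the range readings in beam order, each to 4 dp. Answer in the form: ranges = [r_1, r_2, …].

ranges = [0.5889, 0.4734, 3.1800, 2.9907]

beam 1: φ=0°, α=120°
  d=(-0.5000,0.8660)  start (1,4)  tX=0.8200 tY=0.5889  stride 1/|dx|=2.0000 1/|dy|=1.1547
    cross y-line → (1,5), t=0.5889 (wall)
  → r_1 = 0.5889
beam 2: φ=90°, α=210°
  d=(-0.8660,-0.5000)  start (1,4)  tX=0.4734 tY=0.9800  stride 1/|dx|=1.1547 1/|dy|=2.0000
    cross x-line → (0,4), t=0.4734 (wall)
  → r_2 = 0.4734
beam 3: φ=180°, α=300°
  d=(0.5000,-0.8660)  start (1,4)  tX=1.1800 tY=0.5658  stride 1/|dx|=2.0000 1/|dy|=1.1547
    cross y-line → (1,3), t=0.5658
    cross x-line → (2,3), t=1.1800
    cross y-line → (2,2), t=1.7205
    cross y-line → (2,1), t=2.8752
    cross x-line → (3,1), t=3.1800 (wall)
  → r_3 = 3.1800
beam 4: φ=270°, α=30°
  d=(0.8660,0.5000)  start (1,4)  tX=0.6813 tY=1.0200  stride 1/|dx|=1.1547 1/|dy|=2.0000
    cross x-line → (2,4), t=0.6813
    cross y-line → (2,5), t=1.0200
    cross x-line → (3,5), t=1.8360
    cross x-line → (4,5), t=2.9907 (wall)
  → r_4 = 2.9907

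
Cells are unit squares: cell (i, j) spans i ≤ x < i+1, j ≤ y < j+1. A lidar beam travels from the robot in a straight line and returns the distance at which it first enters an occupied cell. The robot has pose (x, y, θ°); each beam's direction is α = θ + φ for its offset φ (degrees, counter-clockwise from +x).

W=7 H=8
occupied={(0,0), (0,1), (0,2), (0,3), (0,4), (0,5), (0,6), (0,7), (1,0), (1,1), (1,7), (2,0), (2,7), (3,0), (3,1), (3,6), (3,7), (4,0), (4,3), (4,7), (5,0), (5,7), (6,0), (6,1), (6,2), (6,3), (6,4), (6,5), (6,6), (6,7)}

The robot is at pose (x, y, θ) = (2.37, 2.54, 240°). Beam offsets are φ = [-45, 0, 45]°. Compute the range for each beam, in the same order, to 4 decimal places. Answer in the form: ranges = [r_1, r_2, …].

ranges = [1.4183, 0.7400, 1.5943]

beam 1: φ=-45°, α=195°
  direction (-0.9659, -0.2588); cell (2,2); t to first gridline: x 0.3831, y 2.0864 (then +1.0353 / +3.8637)
    (1,2) via x @ 0.3831
    (0,2) via x @ 1.4183  # hit
  → r_1 = 1.4183
beam 2: φ=0°, α=240°
  direction (-0.5000, -0.8660); cell (2,2); t to first gridline: x 0.7400, y 0.6235 (then +2.0000 / +1.1547)
    (2,1) via y @ 0.6235
    (1,1) via x @ 0.7400  # hit
  → r_2 = 0.7400
beam 3: φ=45°, α=285°
  direction (0.2588, -0.9659); cell (2,2); t to first gridline: x 2.4341, y 0.5590 (then +3.8637 / +1.0353)
    (2,1) via y @ 0.5590
    (2,0) via y @ 1.5943  # hit
  → r_3 = 1.5943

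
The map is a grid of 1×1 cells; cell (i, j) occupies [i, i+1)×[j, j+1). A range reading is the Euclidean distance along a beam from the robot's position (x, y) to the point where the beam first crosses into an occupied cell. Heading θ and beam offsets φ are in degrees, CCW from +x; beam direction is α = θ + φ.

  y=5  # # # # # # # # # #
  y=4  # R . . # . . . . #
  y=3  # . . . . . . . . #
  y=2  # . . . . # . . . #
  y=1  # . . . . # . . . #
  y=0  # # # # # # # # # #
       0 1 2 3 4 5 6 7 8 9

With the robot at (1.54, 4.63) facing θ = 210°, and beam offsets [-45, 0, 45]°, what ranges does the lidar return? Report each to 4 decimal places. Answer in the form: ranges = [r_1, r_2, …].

beam 1: φ=-45°, α=165°
  direction (-0.9659, 0.2588); cell (1,4); t to first gridline: x 0.5590, y 1.4296 (then +1.0353 / +3.8637)
    (0,4) via x @ 0.5590  # hit
  → r_1 = 0.5590
beam 2: φ=0°, α=210°
  direction (-0.8660, -0.5000); cell (1,4); t to first gridline: x 0.6235, y 1.2600 (then +1.1547 / +2.0000)
    (0,4) via x @ 0.6235  # hit
  → r_2 = 0.6235
beam 3: φ=45°, α=255°
  direction (-0.2588, -0.9659); cell (1,4); t to first gridline: x 2.0864, y 0.6522 (then +3.8637 / +1.0353)
    (1,3) via y @ 0.6522
    (1,2) via y @ 1.6875
    (0,2) via x @ 2.0864  # hit
  → r_3 = 2.0864

ranges = [0.5590, 0.6235, 2.0864]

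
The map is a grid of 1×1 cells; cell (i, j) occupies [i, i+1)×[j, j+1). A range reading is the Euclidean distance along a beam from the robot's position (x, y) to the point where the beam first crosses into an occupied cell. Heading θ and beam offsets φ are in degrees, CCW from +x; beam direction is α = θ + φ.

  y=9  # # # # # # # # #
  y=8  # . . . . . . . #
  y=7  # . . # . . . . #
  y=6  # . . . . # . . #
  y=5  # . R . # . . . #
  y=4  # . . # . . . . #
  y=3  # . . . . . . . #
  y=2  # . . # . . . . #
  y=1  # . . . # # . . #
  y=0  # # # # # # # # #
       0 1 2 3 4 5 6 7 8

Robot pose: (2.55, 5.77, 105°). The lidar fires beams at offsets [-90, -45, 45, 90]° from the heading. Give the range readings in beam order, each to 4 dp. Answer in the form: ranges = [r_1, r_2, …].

ranges = [2.5364, 1.4203, 1.7898, 1.6047]

beam 1: φ=-90°, α=15°
  cosα=0.9659 sinα=0.2588 | (2,5) | tMaxX 0.4659 tMaxY 0.8887 | tΔX 1.0353 tΔY 3.8637
    t=0.4659 [x] (3,5)
    t=0.8887 [y] (3,6)
    t=1.5012 [x] (4,6)
    t=2.5364 [x] (5,6) — stop
  → r_1 = 2.5364
beam 2: φ=-45°, α=60°
  cosα=0.5000 sinα=0.8660 | (2,5) | tMaxX 0.9000 tMaxY 0.2656 | tΔX 2.0000 tΔY 1.1547
    t=0.2656 [y] (2,6)
    t=0.9000 [x] (3,6)
    t=1.4203 [y] (3,7) — stop
  → r_2 = 1.4203
beam 3: φ=45°, α=150°
  cosα=-0.8660 sinα=0.5000 | (2,5) | tMaxX 0.6351 tMaxY 0.4600 | tΔX 1.1547 tΔY 2.0000
    t=0.4600 [y] (2,6)
    t=0.6351 [x] (1,6)
    t=1.7898 [x] (0,6) — stop
  → r_3 = 1.7898
beam 4: φ=90°, α=195°
  cosα=-0.9659 sinα=-0.2588 | (2,5) | tMaxX 0.5694 tMaxY 2.9751 | tΔX 1.0353 tΔY 3.8637
    t=0.5694 [x] (1,5)
    t=1.6047 [x] (0,5) — stop
  → r_4 = 1.6047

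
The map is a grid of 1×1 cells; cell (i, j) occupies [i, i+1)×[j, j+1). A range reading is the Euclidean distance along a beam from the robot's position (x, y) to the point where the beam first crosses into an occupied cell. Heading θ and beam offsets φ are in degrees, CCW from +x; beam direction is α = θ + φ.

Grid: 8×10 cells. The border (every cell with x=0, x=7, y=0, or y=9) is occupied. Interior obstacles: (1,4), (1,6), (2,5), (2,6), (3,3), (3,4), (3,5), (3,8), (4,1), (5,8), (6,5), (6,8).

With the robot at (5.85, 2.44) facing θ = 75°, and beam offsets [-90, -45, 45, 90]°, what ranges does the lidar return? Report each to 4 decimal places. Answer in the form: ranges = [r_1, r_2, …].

ranges = [1.1906, 1.3279, 3.7000, 2.1637]

beam 1: φ=-90°, α=345°
  dir = (cos 345°, sin 345°) = (0.9659, -0.2588); from cell (5,2)
  next x-line at t=0.1553, next y-line at t=1.7000; Δt_x=1.0353, Δt_y=3.8637
    x: enter (6,2) at t=0.1553
    x: enter (7,2) at t=1.1906 ← occupied
  → r_1 = 1.1906
beam 2: φ=-45°, α=30°
  dir = (cos 30°, sin 30°) = (0.8660, 0.5000); from cell (5,2)
  next x-line at t=0.1732, next y-line at t=1.1200; Δt_x=1.1547, Δt_y=2.0000
    x: enter (6,2) at t=0.1732
    y: enter (6,3) at t=1.1200
    x: enter (7,3) at t=1.3279 ← occupied
  → r_2 = 1.3279
beam 3: φ=45°, α=120°
  dir = (cos 120°, sin 120°) = (-0.5000, 0.8660); from cell (5,2)
  next x-line at t=1.7000, next y-line at t=0.6466; Δt_x=2.0000, Δt_y=1.1547
    y: enter (5,3) at t=0.6466
    x: enter (4,3) at t=1.7000
    y: enter (4,4) at t=1.8013
    y: enter (4,5) at t=2.9560
    x: enter (3,5) at t=3.7000 ← occupied
  → r_3 = 3.7000
beam 4: φ=90°, α=165°
  dir = (cos 165°, sin 165°) = (-0.9659, 0.2588); from cell (5,2)
  next x-line at t=0.8800, next y-line at t=2.1637; Δt_x=1.0353, Δt_y=3.8637
    x: enter (4,2) at t=0.8800
    x: enter (3,2) at t=1.9153
    y: enter (3,3) at t=2.1637 ← occupied
  → r_4 = 2.1637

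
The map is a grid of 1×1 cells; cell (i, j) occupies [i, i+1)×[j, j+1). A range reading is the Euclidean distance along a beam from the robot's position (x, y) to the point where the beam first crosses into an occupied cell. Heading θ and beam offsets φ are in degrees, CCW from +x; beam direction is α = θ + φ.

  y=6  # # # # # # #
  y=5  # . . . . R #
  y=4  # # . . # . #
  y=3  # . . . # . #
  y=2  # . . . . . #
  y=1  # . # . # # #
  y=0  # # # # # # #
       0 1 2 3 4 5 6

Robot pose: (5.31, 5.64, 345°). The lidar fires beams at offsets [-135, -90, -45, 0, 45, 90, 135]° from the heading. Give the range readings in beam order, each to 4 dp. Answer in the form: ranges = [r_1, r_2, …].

beam 1: φ=-135°, α=210°
  direction (-0.8660, -0.5000); cell (5,5); t to first gridline: x 0.3580, y 1.2800 (then +1.1547 / +2.0000)
    (4,5) via x @ 0.3580
    (4,4) via y @ 1.2800  # hit
  → r_1 = 1.2800
beam 2: φ=-90°, α=255°
  direction (-0.2588, -0.9659); cell (5,5); t to first gridline: x 1.1977, y 0.6626 (then +3.8637 / +1.0353)
    (5,4) via y @ 0.6626
    (4,4) via x @ 1.1977  # hit
  → r_2 = 1.1977
beam 3: φ=-45°, α=300°
  direction (0.5000, -0.8660); cell (5,5); t to first gridline: x 1.3800, y 0.7390 (then +2.0000 / +1.1547)
    (5,4) via y @ 0.7390
    (6,4) via x @ 1.3800  # hit
  → r_3 = 1.3800
beam 4: φ=0°, α=345°
  direction (0.9659, -0.2588); cell (5,5); t to first gridline: x 0.7143, y 2.4728 (then +1.0353 / +3.8637)
    (6,5) via x @ 0.7143  # hit
  → r_4 = 0.7143
beam 5: φ=45°, α=30°
  direction (0.8660, 0.5000); cell (5,5); t to first gridline: x 0.7967, y 0.7200 (then +1.1547 / +2.0000)
    (5,6) via y @ 0.7200  # hit
  → r_5 = 0.7200
beam 6: φ=90°, α=75°
  direction (0.2588, 0.9659); cell (5,5); t to first gridline: x 2.6660, y 0.3727 (then +3.8637 / +1.0353)
    (5,6) via y @ 0.3727  # hit
  → r_6 = 0.3727
beam 7: φ=135°, α=120°
  direction (-0.5000, 0.8660); cell (5,5); t to first gridline: x 0.6200, y 0.4157 (then +2.0000 / +1.1547)
    (5,6) via y @ 0.4157  # hit
  → r_7 = 0.4157

ranges = [1.2800, 1.1977, 1.3800, 0.7143, 0.7200, 0.3727, 0.4157]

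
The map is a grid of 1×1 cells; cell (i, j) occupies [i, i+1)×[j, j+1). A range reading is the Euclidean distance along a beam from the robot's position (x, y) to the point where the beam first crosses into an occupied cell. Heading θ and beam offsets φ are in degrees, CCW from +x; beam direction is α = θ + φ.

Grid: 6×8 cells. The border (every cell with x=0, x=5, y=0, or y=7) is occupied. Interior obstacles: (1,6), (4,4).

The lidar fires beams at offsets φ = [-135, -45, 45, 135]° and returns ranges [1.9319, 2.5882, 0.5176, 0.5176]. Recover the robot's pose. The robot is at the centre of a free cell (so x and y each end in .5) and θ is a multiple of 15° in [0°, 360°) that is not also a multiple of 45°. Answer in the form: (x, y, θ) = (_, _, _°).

(x, y, θ) = (1.5, 5.5, 30°)

Enumerate (i+0.5, j+0.5, θ) over the 22 free cells and 16 admissible headings. For each, cast all 4 beams and compare to the given ranges.
  (1.5, 5.5, 255°): beam 1 = 0.5774 ≠ 1.9319 ✗
  (1.5, 4.5, 105°): beam 1 = 4.0415 ≠ 1.9319 ✗
  (4.5, 1.5, 120°): beam 1 = 0.5176 ≠ 1.9319 ✗
  …
  (1.5, 5.5, 30°): r_1=1.9319, r_2=2.5882, r_3=0.5176, r_4=0.5176 — all match ✓
No second candidate reproduces the full scan.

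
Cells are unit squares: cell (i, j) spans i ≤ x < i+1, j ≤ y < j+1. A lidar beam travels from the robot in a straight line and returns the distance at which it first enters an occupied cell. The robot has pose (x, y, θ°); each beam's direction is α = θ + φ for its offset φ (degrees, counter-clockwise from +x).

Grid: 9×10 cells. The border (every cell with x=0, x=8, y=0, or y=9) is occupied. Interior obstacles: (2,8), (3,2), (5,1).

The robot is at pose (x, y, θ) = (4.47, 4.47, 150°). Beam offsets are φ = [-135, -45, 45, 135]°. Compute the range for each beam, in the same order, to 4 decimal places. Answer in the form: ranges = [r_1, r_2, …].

beam 1: φ=-135°, α=15°
  d=(0.9659,0.2588)  start (4,4)  tX=0.5487 tY=2.0478  stride 1/|dx|=1.0353 1/|dy|=3.8637
    cross x-line → (5,4), t=0.5487
    cross x-line → (6,4), t=1.5840
    cross y-line → (6,5), t=2.0478
    cross x-line → (7,5), t=2.6192
    cross x-line → (8,5), t=3.6545 (wall)
  → r_1 = 3.6545
beam 2: φ=-45°, α=105°
  d=(-0.2588,0.9659)  start (4,4)  tX=1.8159 tY=0.5487  stride 1/|dx|=3.8637 1/|dy|=1.0353
    cross y-line → (4,5), t=0.5487
    cross y-line → (4,6), t=1.5840
    cross x-line → (3,6), t=1.8159
    cross y-line → (3,7), t=2.6192
    cross y-line → (3,8), t=3.6545
    cross y-line → (3,9), t=4.6898 (wall)
  → r_2 = 4.6898
beam 3: φ=45°, α=195°
  d=(-0.9659,-0.2588)  start (4,4)  tX=0.4866 tY=1.8159  stride 1/|dx|=1.0353 1/|dy|=3.8637
    cross x-line → (3,4), t=0.4866
    cross x-line → (2,4), t=1.5219
    cross y-line → (2,3), t=1.8159
    cross x-line → (1,3), t=2.5571
    cross x-line → (0,3), t=3.5924 (wall)
  → r_3 = 3.5924
beam 4: φ=135°, α=285°
  d=(0.2588,-0.9659)  start (4,4)  tX=2.0478 tY=0.4866  stride 1/|dx|=3.8637 1/|dy|=1.0353
    cross y-line → (4,3), t=0.4866
    cross y-line → (4,2), t=1.5219
    cross x-line → (5,2), t=2.0478
    cross y-line → (5,1), t=2.5571 (wall)
  → r_4 = 2.5571

ranges = [3.6545, 4.6898, 3.5924, 2.5571]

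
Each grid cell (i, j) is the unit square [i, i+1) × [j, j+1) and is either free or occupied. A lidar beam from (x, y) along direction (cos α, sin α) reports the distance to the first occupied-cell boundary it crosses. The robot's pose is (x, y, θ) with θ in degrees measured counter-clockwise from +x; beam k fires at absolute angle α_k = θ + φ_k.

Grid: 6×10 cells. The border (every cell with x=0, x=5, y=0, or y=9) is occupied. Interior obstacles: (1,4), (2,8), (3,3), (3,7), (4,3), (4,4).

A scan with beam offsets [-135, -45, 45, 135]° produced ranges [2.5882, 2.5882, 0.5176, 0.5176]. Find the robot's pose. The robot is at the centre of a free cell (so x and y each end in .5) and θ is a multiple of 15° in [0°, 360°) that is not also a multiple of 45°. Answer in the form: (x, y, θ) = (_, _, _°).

(x, y, θ) = (1.5, 5.5, 120°)

Candidates: 26 free-cell centres × 16 headings = 416 poses. Raycast each; keep the one whose scan matches to 4 dp.
  (2.5, 3.5, 195°): beam 1 = 5.0000 ≠ 2.5882 ✗
  (2.5, 1.5, 255°): beam 1 = 2.8868 ≠ 2.5882 ✗
  (3.5, 6.5, 300°): beam 2 = 5.6940 ≠ 2.5882 ✗
  (3.5, 5.5, 285°): beam 1 = 2.8868 ≠ 2.5882 ✗
  (2.5, 1.5, 330°): beam 1 = 1.5529 ≠ 2.5882 ✗
  …
  (1.5, 5.5, 120°): r_1=2.5882, r_2=2.5882, r_3=0.5176, r_4=0.5176 — all match ✓
Only this pose fits every beam.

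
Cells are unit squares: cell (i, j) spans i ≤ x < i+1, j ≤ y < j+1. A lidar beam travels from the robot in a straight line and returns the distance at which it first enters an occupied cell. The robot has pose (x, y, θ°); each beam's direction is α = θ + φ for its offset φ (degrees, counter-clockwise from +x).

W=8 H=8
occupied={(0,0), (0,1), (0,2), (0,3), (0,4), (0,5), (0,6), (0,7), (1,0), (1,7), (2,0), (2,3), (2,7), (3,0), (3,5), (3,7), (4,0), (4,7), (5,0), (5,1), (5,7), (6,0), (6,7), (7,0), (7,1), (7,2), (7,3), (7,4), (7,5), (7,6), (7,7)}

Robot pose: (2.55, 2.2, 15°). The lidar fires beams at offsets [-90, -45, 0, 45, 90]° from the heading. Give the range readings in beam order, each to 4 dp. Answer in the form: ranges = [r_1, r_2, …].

ranges = [1.2423, 2.4000, 4.6070, 5.5426, 0.8282]

beam 1: φ=-90°, α=285°
  cosα=0.2588 sinα=-0.9659 | (2,2) | tMaxX 1.7387 tMaxY 0.2071 | tΔX 3.8637 tΔY 1.0353
    t=0.2071 [y] (2,1)
    t=1.2423 [y] (2,0) — stop
  → r_1 = 1.2423
beam 2: φ=-45°, α=330°
  cosα=0.8660 sinα=-0.5000 | (2,2) | tMaxX 0.5196 tMaxY 0.4000 | tΔX 1.1547 tΔY 2.0000
    t=0.4000 [y] (2,1)
    t=0.5196 [x] (3,1)
    t=1.6743 [x] (4,1)
    t=2.4000 [y] (4,0) — stop
  → r_2 = 2.4000
beam 3: φ=0°, α=15°
  cosα=0.9659 sinα=0.2588 | (2,2) | tMaxX 0.4659 tMaxY 3.0910 | tΔX 1.0353 tΔY 3.8637
    t=0.4659 [x] (3,2)
    t=1.5012 [x] (4,2)
    t=2.5364 [x] (5,2)
    t=3.0910 [y] (5,3)
    t=3.5717 [x] (6,3)
    t=4.6070 [x] (7,3) — stop
  → r_3 = 4.6070
beam 4: φ=45°, α=60°
  cosα=0.5000 sinα=0.8660 | (2,2) | tMaxX 0.9000 tMaxY 0.9238 | tΔX 2.0000 tΔY 1.1547
    t=0.9000 [x] (3,2)
    t=0.9238 [y] (3,3)
    t=2.0785 [y] (3,4)
    t=2.9000 [x] (4,4)
    t=3.2332 [y] (4,5)
    t=4.3879 [y] (4,6)
    t=4.9000 [x] (5,6)
    t=5.5426 [y] (5,7) — stop
  → r_4 = 5.5426
beam 5: φ=90°, α=105°
  cosα=-0.2588 sinα=0.9659 | (2,2) | tMaxX 2.1250 tMaxY 0.8282 | tΔX 3.8637 tΔY 1.0353
    t=0.8282 [y] (2,3) — stop
  → r_5 = 0.8282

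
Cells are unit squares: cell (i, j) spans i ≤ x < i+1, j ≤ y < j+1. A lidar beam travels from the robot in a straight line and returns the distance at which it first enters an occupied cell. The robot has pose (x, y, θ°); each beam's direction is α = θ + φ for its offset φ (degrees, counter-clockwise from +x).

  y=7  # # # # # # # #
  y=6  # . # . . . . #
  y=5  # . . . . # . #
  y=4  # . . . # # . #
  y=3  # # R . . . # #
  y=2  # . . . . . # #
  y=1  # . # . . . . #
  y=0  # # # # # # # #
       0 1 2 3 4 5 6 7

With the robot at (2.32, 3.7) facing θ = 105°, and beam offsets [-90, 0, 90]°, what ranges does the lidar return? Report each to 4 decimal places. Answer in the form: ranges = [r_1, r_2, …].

beam 1: φ=-90°, α=15°
  d=(0.9659,0.2588)  start (2,3)  tX=0.7040 tY=1.1591  stride 1/|dx|=1.0353 1/|dy|=3.8637
    cross x-line → (3,3), t=0.7040
    cross y-line → (3,4), t=1.1591
    cross x-line → (4,4), t=1.7393 (wall)
  → r_1 = 1.7393
beam 2: φ=0°, α=105°
  d=(-0.2588,0.9659)  start (2,3)  tX=1.2364 tY=0.3106  stride 1/|dx|=3.8637 1/|dy|=1.0353
    cross y-line → (2,4), t=0.3106
    cross x-line → (1,4), t=1.2364
    cross y-line → (1,5), t=1.3459
    cross y-line → (1,6), t=2.3811
    cross y-line → (1,7), t=3.4164 (wall)
  → r_2 = 3.4164
beam 3: φ=90°, α=195°
  d=(-0.9659,-0.2588)  start (2,3)  tX=0.3313 tY=2.7046  stride 1/|dx|=1.0353 1/|dy|=3.8637
    cross x-line → (1,3), t=0.3313 (wall)
  → r_3 = 0.3313

ranges = [1.7393, 3.4164, 0.3313]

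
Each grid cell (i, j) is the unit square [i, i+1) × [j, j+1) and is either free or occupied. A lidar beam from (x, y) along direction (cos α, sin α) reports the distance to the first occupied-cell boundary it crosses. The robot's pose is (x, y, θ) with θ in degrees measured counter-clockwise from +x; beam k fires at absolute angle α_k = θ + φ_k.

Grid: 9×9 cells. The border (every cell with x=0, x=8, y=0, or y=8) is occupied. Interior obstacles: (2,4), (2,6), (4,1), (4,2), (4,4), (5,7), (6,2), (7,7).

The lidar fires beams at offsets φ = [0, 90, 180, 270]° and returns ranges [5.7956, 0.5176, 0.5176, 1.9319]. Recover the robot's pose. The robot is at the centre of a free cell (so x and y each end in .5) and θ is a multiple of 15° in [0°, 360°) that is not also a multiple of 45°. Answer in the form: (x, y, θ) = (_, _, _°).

(x, y, θ) = (5.5, 1.5, 75°)

The pose lattice has 41·16 = 656 candidates. Test each by forward raycasting.
  (6.5, 5.5, 210°): beam 1 = 1.7321 ≠ 5.7956 ✗
  (6.5, 4.5, 105°): beam 1 = 2.5882 ≠ 5.7956 ✗
  (4.5, 6.5, 75°): beam 1 = 1.5529 ≠ 5.7956 ✗
  (3.5, 5.5, 165°): beam 1 = 2.5882 ≠ 5.7956 ✗
  …
  (5.5, 1.5, 75°): r_1=5.7956, r_2=0.5176, r_3=0.5176, r_4=1.9319 — all match ✓
No second candidate reproduces the full scan.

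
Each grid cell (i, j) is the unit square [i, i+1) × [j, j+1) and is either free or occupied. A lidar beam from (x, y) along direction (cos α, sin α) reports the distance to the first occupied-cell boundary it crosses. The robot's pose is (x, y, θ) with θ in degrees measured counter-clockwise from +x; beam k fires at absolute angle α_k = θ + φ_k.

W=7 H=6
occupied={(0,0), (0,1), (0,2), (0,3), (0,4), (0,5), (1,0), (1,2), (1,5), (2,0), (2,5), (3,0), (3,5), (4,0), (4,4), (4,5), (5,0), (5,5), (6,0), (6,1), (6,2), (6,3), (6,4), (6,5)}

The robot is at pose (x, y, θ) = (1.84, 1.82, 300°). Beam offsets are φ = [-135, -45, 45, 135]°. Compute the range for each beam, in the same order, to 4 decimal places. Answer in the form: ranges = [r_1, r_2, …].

beam 1: φ=-135°, α=165°
  direction (-0.9659, 0.2588); cell (1,1); t to first gridline: x 0.8696, y 0.6955 (then +1.0353 / +3.8637)
    (1,2) via y @ 0.6955  # hit
  → r_1 = 0.6955
beam 2: φ=-45°, α=255°
  direction (-0.2588, -0.9659); cell (1,1); t to first gridline: x 3.2455, y 0.8489 (then +3.8637 / +1.0353)
    (1,0) via y @ 0.8489  # hit
  → r_2 = 0.8489
beam 3: φ=45°, α=345°
  direction (0.9659, -0.2588); cell (1,1); t to first gridline: x 0.1656, y 3.1682 (then +1.0353 / +3.8637)
    (2,1) via x @ 0.1656
    (3,1) via x @ 1.2009
    (4,1) via x @ 2.2362
    (4,0) via y @ 3.1682  # hit
  → r_3 = 3.1682
beam 4: φ=135°, α=75°
  direction (0.2588, 0.9659); cell (1,1); t to first gridline: x 0.6182, y 0.1863 (then +3.8637 / +1.0353)
    (1,2) via y @ 0.1863  # hit
  → r_4 = 0.1863

ranges = [0.6955, 0.8489, 3.1682, 0.1863]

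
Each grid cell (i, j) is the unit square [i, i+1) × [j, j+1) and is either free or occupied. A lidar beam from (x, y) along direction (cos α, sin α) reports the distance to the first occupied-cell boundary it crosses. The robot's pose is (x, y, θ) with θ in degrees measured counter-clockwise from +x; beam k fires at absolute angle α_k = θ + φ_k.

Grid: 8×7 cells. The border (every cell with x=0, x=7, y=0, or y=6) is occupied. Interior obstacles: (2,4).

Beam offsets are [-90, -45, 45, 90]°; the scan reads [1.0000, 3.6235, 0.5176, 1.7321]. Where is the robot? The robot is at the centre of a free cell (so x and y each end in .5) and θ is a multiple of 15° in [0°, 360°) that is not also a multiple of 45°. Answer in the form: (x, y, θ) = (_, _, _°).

(x, y, θ) = (1.5, 4.5, 330°)

The pose lattice has 29·16 = 464 candidates. Test each by forward raycasting.
  (4.5, 3.5, 345°): beam 1 = 2.5882 ≠ 1.0000 ✗
  (1.5, 4.5, 120°): beam 1 = 0.5774 ≠ 1.0000 ✗
  (6.5, 4.5, 255°): beam 1 = 5.6940 ≠ 1.0000 ✗
  (5.5, 5.5, 345°): beam 1 = 4.6587 ≠ 1.0000 ✗
  …
  (1.5, 4.5, 330°): r_1=1.0000, r_2=3.6235, r_3=0.5176, r_4=1.7321 — all match ✓
No second candidate reproduces the full scan.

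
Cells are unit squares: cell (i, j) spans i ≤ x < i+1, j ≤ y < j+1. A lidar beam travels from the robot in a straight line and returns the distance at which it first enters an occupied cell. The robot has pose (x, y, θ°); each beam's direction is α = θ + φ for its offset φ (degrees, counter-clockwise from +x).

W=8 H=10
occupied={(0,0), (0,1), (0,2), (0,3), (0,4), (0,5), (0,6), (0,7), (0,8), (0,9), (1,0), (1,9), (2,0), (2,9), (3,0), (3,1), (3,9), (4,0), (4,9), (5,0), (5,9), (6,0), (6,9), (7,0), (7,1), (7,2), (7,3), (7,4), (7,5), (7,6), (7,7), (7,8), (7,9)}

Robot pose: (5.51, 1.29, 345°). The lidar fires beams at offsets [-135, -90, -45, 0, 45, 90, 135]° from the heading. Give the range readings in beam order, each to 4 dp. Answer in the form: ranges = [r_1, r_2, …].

ranges = [0.5800, 0.3002, 0.3349, 1.1205, 1.7205, 5.7569, 8.9027]

beam 1: φ=-135°, α=210°
  dir = (cos 210°, sin 210°) = (-0.8660, -0.5000); from cell (5,1)
  next x-line at t=0.5889, next y-line at t=0.5800; Δt_x=1.1547, Δt_y=2.0000
    y: enter (5,0) at t=0.5800 ← occupied
  → r_1 = 0.5800
beam 2: φ=-90°, α=255°
  dir = (cos 255°, sin 255°) = (-0.2588, -0.9659); from cell (5,1)
  next x-line at t=1.9705, next y-line at t=0.3002; Δt_x=3.8637, Δt_y=1.0353
    y: enter (5,0) at t=0.3002 ← occupied
  → r_2 = 0.3002
beam 3: φ=-45°, α=300°
  dir = (cos 300°, sin 300°) = (0.5000, -0.8660); from cell (5,1)
  next x-line at t=0.9800, next y-line at t=0.3349; Δt_x=2.0000, Δt_y=1.1547
    y: enter (5,0) at t=0.3349 ← occupied
  → r_3 = 0.3349
beam 4: φ=0°, α=345°
  dir = (cos 345°, sin 345°) = (0.9659, -0.2588); from cell (5,1)
  next x-line at t=0.5073, next y-line at t=1.1205; Δt_x=1.0353, Δt_y=3.8637
    x: enter (6,1) at t=0.5073
    y: enter (6,0) at t=1.1205 ← occupied
  → r_4 = 1.1205
beam 5: φ=45°, α=30°
  dir = (cos 30°, sin 30°) = (0.8660, 0.5000); from cell (5,1)
  next x-line at t=0.5658, next y-line at t=1.4200; Δt_x=1.1547, Δt_y=2.0000
    x: enter (6,1) at t=0.5658
    y: enter (6,2) at t=1.4200
    x: enter (7,2) at t=1.7205 ← occupied
  → r_5 = 1.7205
beam 6: φ=90°, α=75°
  dir = (cos 75°, sin 75°) = (0.2588, 0.9659); from cell (5,1)
  next x-line at t=1.8932, next y-line at t=0.7350; Δt_x=3.8637, Δt_y=1.0353
    y: enter (5,2) at t=0.7350
    y: enter (5,3) at t=1.7703
    x: enter (6,3) at t=1.8932
    y: enter (6,4) at t=2.8056
    y: enter (6,5) at t=3.8409
    y: enter (6,6) at t=4.8762
    x: enter (7,6) at t=5.7569 ← occupied
  → r_6 = 5.7569
beam 7: φ=135°, α=120°
  dir = (cos 120°, sin 120°) = (-0.5000, 0.8660); from cell (5,1)
  next x-line at t=1.0200, next y-line at t=0.8198; Δt_x=2.0000, Δt_y=1.1547
    y: enter (5,2) at t=0.8198
    x: enter (4,2) at t=1.0200
    y: enter (4,3) at t=1.9745
    x: enter (3,3) at t=3.0200
    y: enter (3,4) at t=3.1292
    y: enter (3,5) at t=4.2839
    x: enter (2,5) at t=5.0200
    y: enter (2,6) at t=5.4386
    y: enter (2,7) at t=6.5933
    x: enter (1,7) at t=7.0200
    y: enter (1,8) at t=7.7480
    y: enter (1,9) at t=8.9027 ← occupied
  → r_7 = 8.9027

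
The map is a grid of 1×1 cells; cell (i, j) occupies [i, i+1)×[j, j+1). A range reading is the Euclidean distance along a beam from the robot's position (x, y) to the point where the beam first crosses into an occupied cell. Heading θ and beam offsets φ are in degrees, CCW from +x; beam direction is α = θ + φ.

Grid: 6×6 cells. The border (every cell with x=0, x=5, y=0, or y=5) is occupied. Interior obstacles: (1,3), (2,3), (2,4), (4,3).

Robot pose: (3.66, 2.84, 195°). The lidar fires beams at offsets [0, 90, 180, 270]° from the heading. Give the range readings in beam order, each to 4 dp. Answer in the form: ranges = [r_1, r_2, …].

ranges = [2.7538, 1.9049, 0.6182, 2.2362]

beam 1: φ=0°, α=195°
  dir = (cos 195°, sin 195°) = (-0.9659, -0.2588); from cell (3,2)
  next x-line at t=0.6833, next y-line at t=3.2455; Δt_x=1.0353, Δt_y=3.8637
    x: enter (2,2) at t=0.6833
    x: enter (1,2) at t=1.7186
    x: enter (0,2) at t=2.7538 ← occupied
  → r_1 = 2.7538
beam 2: φ=90°, α=285°
  dir = (cos 285°, sin 285°) = (0.2588, -0.9659); from cell (3,2)
  next x-line at t=1.3137, next y-line at t=0.8696; Δt_x=3.8637, Δt_y=1.0353
    y: enter (3,1) at t=0.8696
    x: enter (4,1) at t=1.3137
    y: enter (4,0) at t=1.9049 ← occupied
  → r_2 = 1.9049
beam 3: φ=180°, α=15°
  dir = (cos 15°, sin 15°) = (0.9659, 0.2588); from cell (3,2)
  next x-line at t=0.3520, next y-line at t=0.6182; Δt_x=1.0353, Δt_y=3.8637
    x: enter (4,2) at t=0.3520
    y: enter (4,3) at t=0.6182 ← occupied
  → r_3 = 0.6182
beam 4: φ=270°, α=105°
  dir = (cos 105°, sin 105°) = (-0.2588, 0.9659); from cell (3,2)
  next x-line at t=2.5500, next y-line at t=0.1656; Δt_x=3.8637, Δt_y=1.0353
    y: enter (3,3) at t=0.1656
    y: enter (3,4) at t=1.2009
    y: enter (3,5) at t=2.2362 ← occupied
  → r_4 = 2.2362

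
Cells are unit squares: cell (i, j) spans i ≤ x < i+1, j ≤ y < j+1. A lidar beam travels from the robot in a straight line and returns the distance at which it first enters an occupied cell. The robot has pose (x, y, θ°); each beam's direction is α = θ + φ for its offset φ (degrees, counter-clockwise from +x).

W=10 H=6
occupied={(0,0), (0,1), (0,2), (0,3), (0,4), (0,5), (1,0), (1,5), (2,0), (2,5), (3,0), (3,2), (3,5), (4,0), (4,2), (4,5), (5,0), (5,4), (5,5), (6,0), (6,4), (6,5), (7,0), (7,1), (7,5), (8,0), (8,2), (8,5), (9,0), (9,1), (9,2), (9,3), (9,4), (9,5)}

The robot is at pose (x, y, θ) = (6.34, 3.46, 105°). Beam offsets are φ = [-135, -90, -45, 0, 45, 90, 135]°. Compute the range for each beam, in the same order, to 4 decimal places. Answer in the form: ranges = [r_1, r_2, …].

beam 1: φ=-135°, α=330°
  dir = (cos 330°, sin 330°) = (0.8660, -0.5000); from cell (6,3)
  next x-line at t=0.7621, next y-line at t=0.9200; Δt_x=1.1547, Δt_y=2.0000
    x: enter (7,3) at t=0.7621
    y: enter (7,2) at t=0.9200
    x: enter (8,2) at t=1.9168 ← occupied
  → r_1 = 1.9168
beam 2: φ=-90°, α=15°
  dir = (cos 15°, sin 15°) = (0.9659, 0.2588); from cell (6,3)
  next x-line at t=0.6833, next y-line at t=2.0864; Δt_x=1.0353, Δt_y=3.8637
    x: enter (7,3) at t=0.6833
    x: enter (8,3) at t=1.7186
    y: enter (8,4) at t=2.0864
    x: enter (9,4) at t=2.7538 ← occupied
  → r_2 = 2.7538
beam 3: φ=-45°, α=60°
  dir = (cos 60°, sin 60°) = (0.5000, 0.8660); from cell (6,3)
  next x-line at t=1.3200, next y-line at t=0.6235; Δt_x=2.0000, Δt_y=1.1547
    y: enter (6,4) at t=0.6235 ← occupied
  → r_3 = 0.6235
beam 4: φ=0°, α=105°
  dir = (cos 105°, sin 105°) = (-0.2588, 0.9659); from cell (6,3)
  next x-line at t=1.3137, next y-line at t=0.5590; Δt_x=3.8637, Δt_y=1.0353
    y: enter (6,4) at t=0.5590 ← occupied
  → r_4 = 0.5590
beam 5: φ=45°, α=150°
  dir = (cos 150°, sin 150°) = (-0.8660, 0.5000); from cell (6,3)
  next x-line at t=0.3926, next y-line at t=1.0800; Δt_x=1.1547, Δt_y=2.0000
    x: enter (5,3) at t=0.3926
    y: enter (5,4) at t=1.0800 ← occupied
  → r_5 = 1.0800
beam 6: φ=90°, α=195°
  dir = (cos 195°, sin 195°) = (-0.9659, -0.2588); from cell (6,3)
  next x-line at t=0.3520, next y-line at t=1.7773; Δt_x=1.0353, Δt_y=3.8637
    x: enter (5,3) at t=0.3520
    x: enter (4,3) at t=1.3873
    y: enter (4,2) at t=1.7773 ← occupied
  → r_6 = 1.7773
beam 7: φ=135°, α=240°
  dir = (cos 240°, sin 240°) = (-0.5000, -0.8660); from cell (6,3)
  next x-line at t=0.6800, next y-line at t=0.5312; Δt_x=2.0000, Δt_y=1.1547
    y: enter (6,2) at t=0.5312
    x: enter (5,2) at t=0.6800
    y: enter (5,1) at t=1.6859
    x: enter (4,1) at t=2.6800
    y: enter (4,0) at t=2.8406 ← occupied
  → r_7 = 2.8406

ranges = [1.9168, 2.7538, 0.6235, 0.5590, 1.0800, 1.7773, 2.8406]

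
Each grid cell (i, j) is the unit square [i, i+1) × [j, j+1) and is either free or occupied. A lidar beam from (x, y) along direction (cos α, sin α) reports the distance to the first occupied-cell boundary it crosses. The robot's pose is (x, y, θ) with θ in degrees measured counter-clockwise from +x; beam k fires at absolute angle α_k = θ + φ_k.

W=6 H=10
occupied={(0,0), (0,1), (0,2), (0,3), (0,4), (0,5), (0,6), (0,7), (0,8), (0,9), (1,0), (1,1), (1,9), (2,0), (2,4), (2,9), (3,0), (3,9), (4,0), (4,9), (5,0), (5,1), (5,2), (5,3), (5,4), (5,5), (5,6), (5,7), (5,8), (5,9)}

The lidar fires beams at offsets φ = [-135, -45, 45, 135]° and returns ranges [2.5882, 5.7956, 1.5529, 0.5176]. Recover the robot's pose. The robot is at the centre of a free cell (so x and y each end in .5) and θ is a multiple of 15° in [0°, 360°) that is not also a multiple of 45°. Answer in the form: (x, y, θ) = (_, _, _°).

The pose lattice has 30·16 = 480 candidates. Test each by forward raycasting.
  (4.5, 1.5, 60°): beam 1 = 0.5176 ≠ 2.5882 ✗
  (4.5, 7.5, 105°): beam 1 = 0.5774 ≠ 2.5882 ✗
  (2.5, 2.5, 240°): beam 1 = 1.5529 ≠ 2.5882 ✗
  (4.5, 7.5, 330°): beam 1 = 3.6235 ≠ 2.5882 ✗
  (4.5, 3.5, 255°): beam 1 = 6.3509 ≠ 2.5882 ✗
  …
  (3.5, 8.5, 330°): r_1=2.5882, r_2=5.7956, r_3=1.5529, r_4=0.5176 — all match ✓
Only this pose fits every beam.

(x, y, θ) = (3.5, 8.5, 330°)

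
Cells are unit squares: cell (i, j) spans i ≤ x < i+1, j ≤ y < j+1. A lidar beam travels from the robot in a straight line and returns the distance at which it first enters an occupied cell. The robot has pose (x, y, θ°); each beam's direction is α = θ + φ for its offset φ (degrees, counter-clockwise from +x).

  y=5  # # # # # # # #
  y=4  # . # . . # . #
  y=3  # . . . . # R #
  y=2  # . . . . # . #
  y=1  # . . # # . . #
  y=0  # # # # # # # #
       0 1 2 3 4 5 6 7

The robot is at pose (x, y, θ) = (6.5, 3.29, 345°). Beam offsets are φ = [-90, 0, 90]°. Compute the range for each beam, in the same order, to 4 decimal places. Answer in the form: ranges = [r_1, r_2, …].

ranges = [2.3708, 0.5176, 1.7703]

beam 1: φ=-90°, α=255°
  d=(-0.2588,-0.9659)  start (6,3)  tX=1.9319 tY=0.3002  stride 1/|dx|=3.8637 1/|dy|=1.0353
    cross y-line → (6,2), t=0.3002
    cross y-line → (6,1), t=1.3355
    cross x-line → (5,1), t=1.9319
    cross y-line → (5,0), t=2.3708 (wall)
  → r_1 = 2.3708
beam 2: φ=0°, α=345°
  d=(0.9659,-0.2588)  start (6,3)  tX=0.5176 tY=1.1205  stride 1/|dx|=1.0353 1/|dy|=3.8637
    cross x-line → (7,3), t=0.5176 (wall)
  → r_2 = 0.5176
beam 3: φ=90°, α=75°
  d=(0.2588,0.9659)  start (6,3)  tX=1.9319 tY=0.7350  stride 1/|dx|=3.8637 1/|dy|=1.0353
    cross y-line → (6,4), t=0.7350
    cross y-line → (6,5), t=1.7703 (wall)
  → r_3 = 1.7703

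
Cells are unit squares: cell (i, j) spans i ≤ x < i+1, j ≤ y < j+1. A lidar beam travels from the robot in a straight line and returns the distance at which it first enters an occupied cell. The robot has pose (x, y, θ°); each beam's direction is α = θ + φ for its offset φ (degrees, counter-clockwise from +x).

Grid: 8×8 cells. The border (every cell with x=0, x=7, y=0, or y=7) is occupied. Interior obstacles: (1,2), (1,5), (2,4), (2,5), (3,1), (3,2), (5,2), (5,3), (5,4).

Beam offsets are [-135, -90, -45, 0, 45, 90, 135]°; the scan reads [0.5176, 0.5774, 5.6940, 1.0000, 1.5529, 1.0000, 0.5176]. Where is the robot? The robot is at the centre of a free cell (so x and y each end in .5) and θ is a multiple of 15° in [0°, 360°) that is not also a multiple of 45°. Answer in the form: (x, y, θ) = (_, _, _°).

Candidates: 27 free-cell centres × 16 headings = 432 poses. Raycast each; keep the one whose scan matches to 4 dp.
  (6.5, 5.5, 330°): beam 1 = 3.6235 ≠ 0.5176 ✗
  (5.5, 5.5, 195°): beam 1 = 1.7321 ≠ 0.5176 ✗
  (5.5, 5.5, 345°): beam 1 = 2.8868 ≠ 0.5176 ✗
  …
  (2.5, 1.5, 120°): r_1=0.5176, r_2=0.5774, r_3=5.6940, r_4=1.0000, r_5=1.5529, r_6=1.0000, r_7=0.5176 — all match ✓
No second candidate reproduces the full scan.

(x, y, θ) = (2.5, 1.5, 120°)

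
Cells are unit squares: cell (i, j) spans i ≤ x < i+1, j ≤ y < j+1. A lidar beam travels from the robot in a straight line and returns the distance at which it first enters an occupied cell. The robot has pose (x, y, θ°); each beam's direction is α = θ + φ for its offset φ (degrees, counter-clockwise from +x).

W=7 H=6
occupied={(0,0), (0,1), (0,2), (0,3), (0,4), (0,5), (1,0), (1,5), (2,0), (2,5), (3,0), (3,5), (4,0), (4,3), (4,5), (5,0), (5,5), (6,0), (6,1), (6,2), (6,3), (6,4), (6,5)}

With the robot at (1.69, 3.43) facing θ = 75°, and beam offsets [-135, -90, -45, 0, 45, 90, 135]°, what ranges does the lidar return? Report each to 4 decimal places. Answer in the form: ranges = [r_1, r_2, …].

beam 1: φ=-135°, α=300°
  cosα=0.5000 sinα=-0.8660 | (1,3) | tMaxX 0.6200 tMaxY 0.4965 | tΔX 2.0000 tΔY 1.1547
    t=0.4965 [y] (1,2)
    t=0.6200 [x] (2,2)
    t=1.6512 [y] (2,1)
    t=2.6200 [x] (3,1)
    t=2.8059 [y] (3,0) — stop
  → r_1 = 2.8059
beam 2: φ=-90°, α=345°
  cosα=0.9659 sinα=-0.2588 | (1,3) | tMaxX 0.3209 tMaxY 1.6614 | tΔX 1.0353 tΔY 3.8637
    t=0.3209 [x] (2,3)
    t=1.3562 [x] (3,3)
    t=1.6614 [y] (3,2)
    t=2.3915 [x] (4,2)
    t=3.4268 [x] (5,2)
    t=4.4620 [x] (6,2) — stop
  → r_2 = 4.4620
beam 3: φ=-45°, α=30°
  cosα=0.8660 sinα=0.5000 | (1,3) | tMaxX 0.3580 tMaxY 1.1400 | tΔX 1.1547 tΔY 2.0000
    t=0.3580 [x] (2,3)
    t=1.1400 [y] (2,4)
    t=1.5127 [x] (3,4)
    t=2.6674 [x] (4,4)
    t=3.1400 [y] (4,5) — stop
  → r_3 = 3.1400
beam 4: φ=0°, α=75°
  cosα=0.2588 sinα=0.9659 | (1,3) | tMaxX 1.1977 tMaxY 0.5901 | tΔX 3.8637 tΔY 1.0353
    t=0.5901 [y] (1,4)
    t=1.1977 [x] (2,4)
    t=1.6254 [y] (2,5) — stop
  → r_4 = 1.6254
beam 5: φ=45°, α=120°
  cosα=-0.5000 sinα=0.8660 | (1,3) | tMaxX 1.3800 tMaxY 0.6582 | tΔX 2.0000 tΔY 1.1547
    t=0.6582 [y] (1,4)
    t=1.3800 [x] (0,4) — stop
  → r_5 = 1.3800
beam 6: φ=90°, α=165°
  cosα=-0.9659 sinα=0.2588 | (1,3) | tMaxX 0.7143 tMaxY 2.2023 | tΔX 1.0353 tΔY 3.8637
    t=0.7143 [x] (0,3) — stop
  → r_6 = 0.7143
beam 7: φ=135°, α=210°
  cosα=-0.8660 sinα=-0.5000 | (1,3) | tMaxX 0.7967 tMaxY 0.8600 | tΔX 1.1547 tΔY 2.0000
    t=0.7967 [x] (0,3) — stop
  → r_7 = 0.7967

ranges = [2.8059, 4.4620, 3.1400, 1.6254, 1.3800, 0.7143, 0.7967]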